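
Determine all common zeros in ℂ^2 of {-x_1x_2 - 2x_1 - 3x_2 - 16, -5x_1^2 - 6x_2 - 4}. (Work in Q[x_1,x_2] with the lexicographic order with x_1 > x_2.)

{(2, -4), (-5/2 - sqrt(215)*I/10, -49/12 - 5*sqrt(215)*I/12), (-5/2 + sqrt(215)*I/10, -49/12 + 5*sqrt(215)*I/12)}

Compute a lex Gröbner basis by Buchberger's algorithm.
f_1 = -x_1x_2 - 2x_1 - 3x_2 - 16, LT = x_1x_2.
f_2 = -5x_1^2 - 6x_2 - 4, LT = x_1^2.

S(f_1,f_2): lcm = x_1^2x_2. S = 2x_1^2 + 3x_1x_2 + 16x_1 - 6/5x_2^2 - 4/5x_2.
  leading term x_1^2: subtract (-2/5)·f_2 from 2x_1^2 + 3x_1x_2 + 16x_1 - 6/5x_2^2 - 4/5x_2 → 3x_1x_2 + 16x_1 - 6/5x_2^2 - 16/5x_2 - 8/5
  leading term x_1x_2: subtract (-3)·f_1 from 3x_1x_2 + 16x_1 - 6/5x_2^2 - 16/5x_2 - 8/5 → 10x_1 - 6/5x_2^2 - 61/5x_2 - 248/5
  leading term x_1: no divisor's leading term divides it; move 10x_1 to the remainder.
  leading term x_2^2: no divisor's leading term divides it; move -6/5x_2^2 to the remainder.
  leading term x_2: no divisor's leading term divides it; move -61/5x_2 to the remainder.
  leading term 1: no divisor's leading term divides it; move -248/5 to the remainder.
  remainder 10x_1 - 6/5x_2^2 - 61/5x_2 - 248/5 ≠ 0; add h_3 = 10x_1 - 6/5x_2^2 - 61/5x_2 - 248/5 to the basis.

S(f_1,h_3): lcm = x_1x_2. S = 2x_1 + 3/25x_2^3 + 61/50x_2^2 + 199/25x_2 + 16.
  leading term x_1: subtract (1/5)·h_3 from 2x_1 + 3/25x_2^3 + 61/50x_2^2 + 199/25x_2 + 16 → 3/25x_2^3 + 73/50x_2^2 + 52/5x_2 + 648/25
  leading term x_2^3: no divisor's leading term divides it; move 3/25x_2^3 to the remainder.
  leading term x_2^2: no divisor's leading term divides it; move 73/50x_2^2 to the remainder.
  leading term x_2: no divisor's leading term divides it; move 52/5x_2 to the remainder.
  leading term 1: no divisor's leading term divides it; move 648/25 to the remainder.
  remainder 3/25x_2^3 + 73/50x_2^2 + 52/5x_2 + 648/25 ≠ 0; add h_4 = 3/25x_2^3 + 73/50x_2^2 + 52/5x_2 + 648/25 to the basis.

The other S-polynomials (S(f_2,h_3), S(f_1,h_4), S(f_2,h_4), S(h_3,h_4)) all reduce to 0 modulo the current basis, so we have a Gröbner basis.
Inter-reduce: drop elements whose leading term is divisible by another's, tail-reduce, and make monic.
Reduced Gröbner basis: {x_1 - 3/25x_2^2 - 61/50x_2 - 124/25, x_2^3 + 73/6x_2^2 + 260/3x_2 + 216}.

Since the basis is lex-ordered, x_2^3 + 73/6x_2^2 + 260/3x_2 + 216 is univariate in x_2. Its roots are {-4, -49/12 - 5*sqrt(215)*I/12, -49/12 + 5*sqrt(215)*I/12}. Back-substituting each root into the other basis elements fixes the other coordinates.
  x_2 = -4: the earlier basis element becomes x_1 - 2 = 0, giving x_1 = 2 — point (2, -4).
  x_2 = -49/12 - 5*sqrt(215)*I/12: the earlier basis element becomes x_1 + 5/2 + sqrt(215)*I/10 = 0, giving x_1 = -5/2 - sqrt(215)*I/10 — point (-5/2 - sqrt(215)*I/10, -49/12 - 5*sqrt(215)*I/12).
  x_2 = -49/12 + 5*sqrt(215)*I/12: the earlier basis element becomes x_1 + 5/2 - sqrt(215)*I/10 = 0, giving x_1 = -5/2 + sqrt(215)*I/10 — point (-5/2 + sqrt(215)*I/10, -49/12 + 5*sqrt(215)*I/12).
Check: every point annihilates each of the original generators.
A lex Gröbner basis triangularizes the system, enabling back-substitution.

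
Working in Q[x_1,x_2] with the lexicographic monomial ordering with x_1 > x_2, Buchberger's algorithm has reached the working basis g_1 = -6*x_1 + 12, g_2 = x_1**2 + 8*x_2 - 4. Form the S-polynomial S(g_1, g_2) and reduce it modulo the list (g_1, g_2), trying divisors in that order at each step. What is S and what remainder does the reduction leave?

lcm(LM(g_1), LM(g_2)) = x_1**2.
S = (lcm/LT(g_1))·g_1 − (lcm/LT(g_2))·g_2 = -2*x_1 - 8*x_2 + 4.
Reduce S modulo (g_1, g_2) in that order:
  leading term x_1: subtract (1/3)·g_1 from -2*x_1 - 8*x_2 + 4 → -8*x_2
  leading term x_2: no divisor's leading term divides it; move -8*x_2 to the remainder.
The remainder -8*x_2 is nonzero, so it would be added as the next basis element.

S(g_1, g_2) = -2*x_1 - 8*x_2 + 4; remainder on division = -8*x_2.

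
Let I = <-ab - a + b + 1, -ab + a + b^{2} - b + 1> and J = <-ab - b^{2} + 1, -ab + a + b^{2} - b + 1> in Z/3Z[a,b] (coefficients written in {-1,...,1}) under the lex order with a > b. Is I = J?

Yes, the ideals are equal.

Two ideals are equal iff their reduced Gröbner bases coincide (the reduced basis is unique for a fixed ordering).
Buchberger on the first generating set:
f_1 = -ab - a + b + 1, LT = ab.
f_2 = -ab + a + b^{2} - b + 1, LT = ab.

S(f_1,f_2): lcm = ab. S = -a + b^{2} + b.
  leading term a: no divisor's leading term divides it; move -a to the remainder.
  leading term b^{2}: no divisor's leading term divides it; move b^{2} to the remainder.
  leading term b: no divisor's leading term divides it; move b to the remainder.
  remainder -a + b^{2} + b ≠ 0; add g_3 = -a + b^{2} + b to the basis.

S(f_1,g_3): lcm = ab. S = a + b^{3} + b^{2} - b - 1.
  leading term a: subtract (-1)·g_3 from a + b^{3} + b^{2} - b - 1 → b^{3} - b^{2} - 1
  leading term b^{3}: no divisor's leading term divides it; move b^{3} to the remainder.
  leading term b^{2}: no divisor's leading term divides it; move -b^{2} to the remainder.
  leading term 1: no divisor's leading term divides it; move -1 to the remainder.
  remainder b^{3} - b^{2} - 1 ≠ 0; add g_4 = b^{3} - b^{2} - 1 to the basis.

S(f_2,g_3): lcm = ab. S = -a + b^{3} + b - 1.
  leading term a: subtract (1)·g_3 from -a + b^{3} + b - 1 → b^{3} - b^{2} - 1
  leading term b^{3}: subtract (1)·g_4 from b^{3} - b^{2} - 1 → 0
  remainder 0.

S(f_1,g_4): lcm = ab^{3}. S = -ab^{2} + a - b^{3} - b^{2}.
  leading term ab^{2}: subtract (b)·f_1 from -ab^{2} + a - b^{3} - b^{2} → ab + a - b^{3} + b^{2} - b
  leading term ab: subtract (-1)·f_1 from ab + a - b^{3} + b^{2} - b → -b^{3} + b^{2} + 1
  leading term b^{3}: subtract (-1)·g_4 from -b^{3} + b^{2} + 1 → 0
  remainder 0.

S(f_2,g_4): lcm = ab^{3}. S = a - b^{4} + b^{3} - b^{2}.
  leading term a: subtract (-1)·g_3 from a - b^{4} + b^{3} - b^{2} → -b^{4} + b^{3} + b
  leading term b^{4}: subtract (-b)·g_4 from -b^{4} + b^{3} + b → 0
  remainder 0.

S(g_3,g_4): leading monomials are coprime, so the S-polynomial reduces to 0 (Buchberger's first criterion).
Every S-polynomial of the final basis reduces to 0, so we have a Gröbner basis.
Inter-reduce: drop elements whose leading term is divisible by another's, tail-reduce, and make monic.
Reduced Gröbner basis: {a - b^{2} - b, b^{3} - b^{2} - 1}.

Buchberger on the second generating set:
h_1 = -ab - b^{2} + 1, LT = ab.
h_2 = -ab + a + b^{2} - b + 1, LT = ab.

S(h_1,h_2): lcm = ab. S = a - b^{2} - b.
  leading term a: no divisor's leading term divides it; move a to the remainder.
  leading term b^{2}: no divisor's leading term divides it; move -b^{2} to the remainder.
  leading term b: no divisor's leading term divides it; move -b to the remainder.
  remainder a - b^{2} - b ≠ 0; add k_3 = a - b^{2} - b to the basis.

S(h_1,k_3): lcm = ab. S = b^{3} - b^{2} - 1.
  leading term b^{3}: no divisor's leading term divides it; move b^{3} to the remainder.
  leading term b^{2}: no divisor's leading term divides it; move -b^{2} to the remainder.
  leading term 1: no divisor's leading term divides it; move -1 to the remainder.
  remainder b^{3} - b^{2} - 1 ≠ 0; add k_4 = b^{3} - b^{2} - 1 to the basis.

S(h_2,k_3): lcm = ab. S = -a + b^{3} + b - 1.
  leading term a: subtract (-1)·k_3 from -a + b^{3} + b - 1 → b^{3} - b^{2} - 1
  leading term b^{3}: subtract (1)·k_4 from b^{3} - b^{2} - 1 → 0
  remainder 0.

S(h_1,k_4): lcm = ab^{3}. S = ab^{2} + a + b^{4} - b^{2}.
  leading term ab^{2}: subtract (-b)·h_1 from ab^{2} + a + b^{4} - b^{2} → a + b^{4} - b^{3} - b^{2} + b
  leading term a: subtract (1)·k_3 from a + b^{4} - b^{3} - b^{2} + b → b^{4} - b^{3} - b
  leading term b^{4}: subtract (b)·k_4 from b^{4} - b^{3} - b → 0
  remainder 0.

S(h_2,k_4): lcm = ab^{3}. S = a - b^{4} + b^{3} - b^{2}.
  leading term a: subtract (1)·k_3 from a - b^{4} + b^{3} - b^{2} → -b^{4} + b^{3} + b
  leading term b^{4}: subtract (-b)·k_4 from -b^{4} + b^{3} + b → 0
  remainder 0.

S(k_3,k_4): leading monomials are coprime, so the S-polynomial reduces to 0 (Buchberger's first criterion).
Every S-polynomial of the final basis reduces to 0, so we have a Gröbner basis.
Inter-reduce: drop elements whose leading term is divisible by another's, tail-reduce, and make monic.
Reduced Gröbner basis: {a - b^{2} - b, b^{3} - b^{2} - 1}.

The two bases agree; hence the ideals are identical.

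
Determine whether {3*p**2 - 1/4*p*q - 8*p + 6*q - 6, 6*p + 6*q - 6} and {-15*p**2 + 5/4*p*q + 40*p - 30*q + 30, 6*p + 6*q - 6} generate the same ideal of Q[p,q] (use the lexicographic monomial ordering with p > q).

Two ideals are equal iff their reduced Gröbner bases coincide (the reduced basis is unique for a fixed ordering).
Buchberger on the first generating set:
f_1 = 3*p**2 - 1/4*p*q - 8*p + 6*q - 6, LT = p**2.
f_2 = 6*p + 6*q - 6, LT = p.

S(f_1,f_2): lcm = p**2. S = -13/12*p*q - 5/3*p + 2*q - 2.
  leading term p*q: subtract (-13/72*q)·f_2 from -13/12*p*q - 5/3*p + 2*q - 2 → -5/3*p + 13/12*q**2 + 11/12*q - 2
  leading term p: subtract (-5/18)·f_2 from -5/3*p + 13/12*q**2 + 11/12*q - 2 → 13/12*q**2 + 31/12*q - 11/3
  leading term q**2: no divisor's leading term divides it; move 13/12*q**2 to the remainder.
  leading term q: no divisor's leading term divides it; move 31/12*q to the remainder.
  leading term 1: no divisor's leading term divides it; move -11/3 to the remainder.
  remainder 13/12*q**2 + 31/12*q - 11/3 ≠ 0; add g_3 = 13/12*q**2 + 31/12*q - 11/3 to the basis.

S(f_1,g_3): leading monomials are coprime, so the S-polynomial reduces to 0 (Buchberger's first criterion).
S(f_2,g_3): leading monomials are coprime, so the S-polynomial reduces to 0 (Buchberger's first criterion).
Every S-polynomial of the final basis reduces to 0, so we have a Gröbner basis.
Inter-reduce: drop elements whose leading term is divisible by another's, tail-reduce, and make monic.
Reduced Gröbner basis: {p + q - 1, q**2 + 31/13*q - 44/13}.

Buchberger on the second generating set:
h_1 = -15*p**2 + 5/4*p*q + 40*p - 30*q + 30, LT = p**2.
h_2 = 6*p + 6*q - 6, LT = p.

S(h_1,h_2): lcm = p**2. S = -13/12*p*q - 5/3*p + 2*q - 2.
  leading term p*q: subtract (-13/72*q)·h_2 from -13/12*p*q - 5/3*p + 2*q - 2 → -5/3*p + 13/12*q**2 + 11/12*q - 2
  leading term p: subtract (-5/18)·h_2 from -5/3*p + 13/12*q**2 + 11/12*q - 2 → 13/12*q**2 + 31/12*q - 11/3
  leading term q**2: no divisor's leading term divides it; move 13/12*q**2 to the remainder.
  leading term q: no divisor's leading term divides it; move 31/12*q to the remainder.
  leading term 1: no divisor's leading term divides it; move -11/3 to the remainder.
  remainder 13/12*q**2 + 31/12*q - 11/3 ≠ 0; add k_3 = 13/12*q**2 + 31/12*q - 11/3 to the basis.

S(h_1,k_3): leading monomials are coprime, so the S-polynomial reduces to 0 (Buchberger's first criterion).
S(h_2,k_3): leading monomials are coprime, so the S-polynomial reduces to 0 (Buchberger's first criterion).
Every S-polynomial of the final basis reduces to 0, so we have a Gröbner basis.
Inter-reduce: drop elements whose leading term is divisible by another's, tail-reduce, and make monic.
Reduced Gröbner basis: {p + q - 1, q**2 + 31/13*q - 44/13}.

Same reduced basis, so the two generating sets span the same ideal.

Yes, the ideals are equal.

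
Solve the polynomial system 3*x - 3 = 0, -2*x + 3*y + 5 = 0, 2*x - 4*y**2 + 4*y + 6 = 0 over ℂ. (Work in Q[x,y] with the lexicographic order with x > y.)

Compute a lex Gröbner basis by Buchberger's algorithm.
f_1 = 3*x - 3, LT = x.
f_2 = -2*x + 3*y + 5, LT = x.
f_3 = 2*x - 4*y**2 + 4*y + 6, LT = x.

S(f_1,f_2): lcm = x. S = 3/2*y + 3/2.
  leading term y: no divisor's leading term divides it; move 3/2*y to the remainder.
  leading term 1: no divisor's leading term divides it; move 3/2 to the remainder.
  remainder 3/2*y + 3/2 ≠ 0; add h_4 = 3/2*y + 3/2 to the basis.

The other S-polynomials (S(f_1,f_3), S(f_2,f_3), S(f_1,h_4), S(f_2,h_4), S(f_3,h_4)) all reduce to 0 modulo the current basis, so we have a Gröbner basis.
Inter-reduce: drop elements whose leading term is divisible by another's, tail-reduce, and make monic.
Reduced Gröbner basis: {x - 1, y + 1}.

Since the basis is lex-ordered, y + 1 is univariate in y. Its roots are {-1}. Back-substituting each root into the other basis elements fixes the other coordinates.
  y = -1: the earlier basis element becomes x - 1 = 0, giving x = 1 — point (1, -1).

{(1, -1)}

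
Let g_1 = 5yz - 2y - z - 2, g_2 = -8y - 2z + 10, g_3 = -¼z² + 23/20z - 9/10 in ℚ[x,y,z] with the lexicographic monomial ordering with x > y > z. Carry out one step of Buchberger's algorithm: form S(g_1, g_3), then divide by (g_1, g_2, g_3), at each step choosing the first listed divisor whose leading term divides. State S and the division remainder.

S(g_1, g_3) = 21/5yz - 18/5y - ⅕z² - ⅖z; remainder on division = 0.

lcm(LM(g_1), LM(g_3)) = yz².
S = (lcm/LT(g_1))·g_1 − (lcm/LT(g_3))·g_3 = 21/5yz - 18/5y - ⅕z² - ⅖z.
Reduce S modulo (g_1, g_2, g_3) in that order:
  leading term yz: subtract (21/25)·g_1 from 21/5yz - 18/5y - ⅕z² - ⅖z → -48/25y - ⅕z² + 11/25z + 42/25
  leading term y: subtract (6/25)·g_2 from -48/25y - ⅕z² + 11/25z + 42/25 → -⅕z² + 23/25z - 18/25
  leading term z²: subtract (⅘)·g_3 from -⅕z² + 23/25z - 18/25 → 0
The remainder is 0, so this S-polynomial contributes no new basis element.
This is the inner loop of Buchberger's algorithm — each nonzero remainder becomes a new basis element.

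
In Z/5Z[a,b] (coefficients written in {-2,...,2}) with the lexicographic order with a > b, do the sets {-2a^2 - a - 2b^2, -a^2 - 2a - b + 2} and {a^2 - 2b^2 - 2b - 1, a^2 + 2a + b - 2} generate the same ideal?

Yes, the ideals are equal.

Equality of ideals is decidable: compute both reduced Gröbner bases (unique for the ordering) and check whether they agree.
Buchberger on the first generating set:
f_1 = -2a^2 - a - 2b^2, LT = a^2.
f_2 = -a^2 - 2a - b + 2, LT = a^2.

S(f_1,f_2): lcm = a^2. S = a + b^2 - b + 2.
  leading term a: no divisor's leading term divides it; move a to the remainder.
  leading term b^2: no divisor's leading term divides it; move b^2 to the remainder.
  leading term b: no divisor's leading term divides it; move -b to the remainder.
  leading term 1: no divisor's leading term divides it; move 2 to the remainder.
  remainder a + b^2 - b + 2 ≠ 0; add g_3 = a + b^2 - b + 2 to the basis.

S(f_1,g_3): lcm = a^2. S = -ab^2 + ab + a + b^2.
  leading term ab^2: subtract (-b^2)·g_3 from -ab^2 + ab + a + b^2 → ab + a + b^4 - b^3 - 2b^2
  leading term ab: subtract (b)·g_3 from ab + a + b^4 - b^3 - 2b^2 → a + b^4 - 2b^3 - b^2 - 2b
  leading term a: subtract (1)·g_3 from a + b^4 - 2b^3 - b^2 - 2b → b^4 - 2b^3 - 2b^2 - b - 2
  leading term b^4: no divisor's leading term divides it; move b^4 to the remainder.
  leading term b^3: no divisor's leading term divides it; move -2b^3 to the remainder.
  leading term b^2: no divisor's leading term divides it; move -2b^2 to the remainder.
  leading term b: no divisor's leading term divides it; move -b to the remainder.
  leading term 1: no divisor's leading term divides it; move -2 to the remainder.
  remainder b^4 - 2b^3 - 2b^2 - b - 2 ≠ 0; add g_4 = b^4 - 2b^3 - 2b^2 - b - 2 to the basis.

The other S-polynomials (S(f_2,g_3), S(f_1,g_4), S(f_2,g_4), S(g_3,g_4)) all reduce to 0 modulo the current basis, so we have a Gröbner basis.
Inter-reduce: drop elements whose leading term is divisible by another's, tail-reduce, and make monic.
Reduced Gröbner basis: {a + b^2 - b + 2, b^4 - 2b^3 - 2b^2 - b - 2}.

Buchberger on the second generating set:
h_1 = a^2 - 2b^2 - 2b - 1, LT = a^2.
h_2 = a^2 + 2a + b - 2, LT = a^2.

S(h_1,h_2): lcm = a^2. S = -2a - 2b^2 + 2b + 1.
  leading term a: no divisor's leading term divides it; move -2a to the remainder.
  leading term b^2: no divisor's leading term divides it; move -2b^2 to the remainder.
  leading term b: no divisor's leading term divides it; move 2b to the remainder.
  leading term 1: no divisor's leading term divides it; move 1 to the remainder.
  remainder -2a - 2b^2 + 2b + 1 ≠ 0; add k_3 = -2a - 2b^2 + 2b + 1 to the basis.

S(h_1,k_3): lcm = a^2. S = -ab^2 + ab - 2a - 2b^2 - 2b - 1.
  leading term ab^2: subtract (-2b^2)·k_3 from -ab^2 + ab - 2a - 2b^2 - 2b - 1 → ab - 2a + b^4 - b^3 - 2b - 1
  leading term ab: subtract (2b)·k_3 from ab - 2a + b^4 - b^3 - 2b - 1 → -2a + b^4 - 2b^3 + b^2 + b - 1
  leading term a: subtract (1)·k_3 from -2a + b^4 - 2b^3 + b^2 + b - 1 → b^4 - 2b^3 - 2b^2 - b - 2
  leading term b^4: no divisor's leading term divides it; move b^4 to the remainder.
  leading term b^3: no divisor's leading term divides it; move -2b^3 to the remainder.
  leading term b^2: no divisor's leading term divides it; move -2b^2 to the remainder.
  leading term b: no divisor's leading term divides it; move -b to the remainder.
  leading term 1: no divisor's leading term divides it; move -2 to the remainder.
  remainder b^4 - 2b^3 - 2b^2 - b - 2 ≠ 0; add k_4 = b^4 - 2b^3 - 2b^2 - b - 2 to the basis.

The other S-polynomials (S(h_2,k_3), S(h_1,k_4), S(h_2,k_4), S(k_3,k_4)) all reduce to 0 modulo the current basis, so we have a Gröbner basis.
Inter-reduce: drop elements whose leading term is divisible by another's, tail-reduce, and make monic.
Reduced Gröbner basis: {a + b^2 - b + 2, b^4 - 2b^3 - 2b^2 - b - 2}.

Same reduced basis, so the two generating sets span the same ideal.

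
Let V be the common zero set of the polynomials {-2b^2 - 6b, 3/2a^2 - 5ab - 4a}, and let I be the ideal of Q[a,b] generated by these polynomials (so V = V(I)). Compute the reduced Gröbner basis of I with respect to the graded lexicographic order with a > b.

f_1 = -2b^2 - 6b, LT = b^2.
f_2 = 3/2a^2 - 5ab - 4a, LT = a^2.

The S-polynomials (S(f_1,f_2)) all reduce to 0 modulo the current basis, so we have a Gröbner basis.

G = {a^2 - 10/3ab - 8/3a, b^2 + 3b}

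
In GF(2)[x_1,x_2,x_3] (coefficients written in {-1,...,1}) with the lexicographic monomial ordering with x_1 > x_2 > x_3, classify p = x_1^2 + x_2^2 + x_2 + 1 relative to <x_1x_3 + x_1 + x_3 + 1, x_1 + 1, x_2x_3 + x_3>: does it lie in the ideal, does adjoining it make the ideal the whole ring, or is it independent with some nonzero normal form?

First compute the reduced Gröbner basis of I by Buchberger's algorithm.
f_1 = x_1x_3 + x_1 + x_3 + 1, LT = x_1x_3.
f_2 = x_1 + 1, LT = x_1.
f_3 = x_2x_3 + x_3, LT = x_2x_3.

S(f_1,f_2): lcm = x_1x_3. S = x_1 + 1.
  leading term x_1: subtract (1)·f_2 from x_1 + 1 → 0
  remainder 0.

S(f_1,f_3): lcm = x_1x_2x_3. S = x_1x_2 + x_1x_3 + x_2x_3 + x_2.
  leading term x_1x_2: subtract (x_2)·f_2 from x_1x_2 + x_1x_3 + x_2x_3 + x_2 → x_1x_3 + x_2x_3
  leading term x_1x_3: subtract (1)·f_1 from x_1x_3 + x_2x_3 → x_1 + x_2x_3 + x_3 + 1
  leading term x_1: subtract (1)·f_2 from x_1 + x_2x_3 + x_3 + 1 → x_2x_3 + x_3
  leading term x_2x_3: subtract (1)·f_3 from x_2x_3 + x_3 → 0
  remainder 0.

S(f_2,f_3): leading monomials are coprime, so the S-polynomial reduces to 0 (Buchberger's first criterion).
Every S-polynomial of the final basis reduces to 0, so we have a Gröbner basis.
Inter-reduce: drop elements whose leading term is divisible by another's, tail-reduce, and make monic.
Reduced Gröbner basis: {x_1 + 1, x_2x_3 + x_3}.
Label its elements g_1 = x_1 + 1, g_2 = x_2x_3 + x_3.

Reduce p = x_1^2 + x_2^2 + x_2 + 1 modulo G:
  leading term x_1^2: subtract (x_1)·g_1 from x_1^2 + x_2^2 + x_2 + 1 → x_1 + x_2^2 + x_2 + 1
  leading term x_1: subtract (1)·g_1 from x_1 + x_2^2 + x_2 + 1 → x_2^2 + x_2
  leading term x_2^2: no divisor's leading term divides it; move x_2^2 to the remainder.
  leading term x_2: no divisor's leading term divides it; move x_2 to the remainder.
  normal form = x_2^2 + x_2.
The normal form is nonzero, so p ∉ I. Since p minus its normal form lies in I, I + (p) = I + (r) where r = x_2^2 + x_2; decide whether this ideal is the whole ring.
Run Buchberger on G together with r (pairs among the g_i already reduce to 0 since G is a Gröbner basis):
g_1 = x_1 + 1, LT = x_1.
g_2 = x_2x_3 + x_3, LT = x_2x_3.
r = x_2^2 + x_2, LT = x_2^2.

S(g_1,g_2): leading monomials are coprime, so the S-polynomial reduces to 0 (Buchberger's first criterion).
S(g_1,r): leading monomials are coprime, so the S-polynomial reduces to 0 (Buchberger's first criterion).
S(g_2,r): lcm = x_2^2x_3. S = 0.
  remainder 0.

Every S-polynomial of the final basis reduces to 0, so we have a Gröbner basis.
Inter-reduce: drop elements whose leading term is divisible by another's, tail-reduce, and make monic.
Reduced Gröbner basis: {x_1 + 1, x_2^2 + x_2, x_2x_3 + x_3}.
The reduced Gröbner basis of I + (p) is {x_1 + 1, x_2^2 + x_2, x_2x_3 + x_3} ≠ {1}, a proper ideal, so the enlarged system stays consistent: p is independent of I, with normal form x_2^2 + x_2.

Ideal membership is decidable via reduction modulo a Gröbner basis.

x_1^2 + x_2^2 + x_2 + 1 is independent of I; its normal form modulo I is x_2^2 + x_2.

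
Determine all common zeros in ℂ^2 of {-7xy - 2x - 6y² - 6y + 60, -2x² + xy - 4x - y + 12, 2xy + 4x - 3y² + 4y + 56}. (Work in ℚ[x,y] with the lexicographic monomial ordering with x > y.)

Compute a lex Gröbner basis by Buchberger's algorithm.
f_1 = -7xy - 2x - 6y² - 6y + 60, LT = xy.
f_2 = -2x² + xy - 4x - y + 12, LT = x².
f_3 = 2xy + 4x - 3y² + 4y + 56, LT = xy.

S(f_1,f_2): lcm = x²y. S = 2/7x² + 19/14xy² - 8/7xy - 60/7x - ½y² + 6y.
  leading term x²: subtract (-1/7)·f_2 from 2/7x² + 19/14xy² - 8/7xy - 60/7x - ½y² + 6y → 19/14xy² - xy - 64/7x - ½y² + 41/7y + 12/7
  leading term xy²: subtract (-19/98y)·f_1 from 19/14xy² - xy - 64/7x - ½y² + 41/7y + 12/7 → -68/49xy - 64/7x - 57/49y³ - 163/98y² + 857/49y + 12/7
  leading term xy: subtract (68/343)·f_1 from -68/49xy - 64/7x - 57/49y³ - 163/98y² + 857/49y + 12/7 → -3000/343x - 57/49y³ - 325/686y² + 6407/343y - 3492/343
  leading term x: no divisor's leading term divides it; move -3000/343x to the remainder.
  leading term y³: no divisor's leading term divides it; move -57/49y³ to the remainder.
  leading term y²: no divisor's leading term divides it; move -325/686y² to the remainder.
  leading term y: no divisor's leading term divides it; move 6407/343y to the remainder.
  leading term 1: no divisor's leading term divides it; move -3492/343 to the remainder.
  remainder -3000/343x - 57/49y³ - 325/686y² + 6407/343y - 3492/343 ≠ 0; add h_4 = -3000/343x - 57/49y³ - 325/686y² + 6407/343y - 3492/343 to the basis.

S(f_1,f_3): lcm = xy. S = -12/7x + 33/14y² - 8/7y - 256/7.
  leading term x: subtract (49/250)·h_4 from -12/7x + 33/14y² - 8/7y - 256/7 → 57/250y³ + 49/20y² - 1201/250y - 4322/125
  leading term y³: no divisor's leading term divides it; move 57/250y³ to the remainder.
  leading term y²: no divisor's leading term divides it; move 49/20y² to the remainder.
  leading term y: no divisor's leading term divides it; move -1201/250y to the remainder.
  leading term 1: no divisor's leading term divides it; move -4322/125 to the remainder.
  remainder 57/250y³ + 49/20y² - 1201/250y - 4322/125 ≠ 0; add h_5 = 57/250y³ + 49/20y² - 1201/250y - 4322/125 to the basis.

S(f_2,f_3): lcm = x²y. S = -2x² + xy² - 28x + ½y² - 6y.
  leading term x²: subtract (1)·f_2 from -2x² + xy² - 28x + ½y² - 6y → xy² - xy - 24x + ½y² - 5y - 12
  leading term xy²: subtract (-1/7y)·f_1 from xy² - xy - 24x + ½y² - 5y - 12 → -9/7xy - 24x - 6/7y³ - 5/14y² + 25/7y - 12
  leading term xy: subtract (9/49)·f_1 from -9/7xy - 24x - 6/7y³ - 5/14y² + 25/7y - 12 → -1158/49x - 6/7y³ + 73/98y² + 229/49y - 1128/49
  leading term x: subtract (1351/500)·h_4 from -1158/49x - 6/7y³ + 73/98y² + 229/49y - 1128/49 → 1143/500y³ + 81/40y² - 22899/500y + 561/125
  leading term y³: subtract (381/38)·h_5 from 1143/500y³ + 81/40y² - 22899/500y + 561/125 → -1713/76y² + 45/19y + 6672/19
  leading term y²: no divisor's leading term divides it; move -1713/76y² to the remainder.
  leading term y: no divisor's leading term divides it; move 45/19y to the remainder.
  leading term 1: no divisor's leading term divides it; move 6672/19 to the remainder.
  remainder -1713/76y² + 45/19y + 6672/19 ≠ 0; add h_6 = -1713/76y² + 45/19y + 6672/19 to the basis.

S(f_1,h_4): lcm = xy. S = 2/7x - 133/1000y⁴ - 13/240y³ + 62849/21000y² - 537/1750y - 60/7.
  leading term x: subtract (-49/1500)·h_4 from 2/7x - 133/1000y⁴ - 13/240y³ + 62849/21000y² - 537/1750y - 60/7 → -133/1000y⁴ - 553/6000y³ + 2233/750y² + 91/300y - 1113/125
  leading term y⁴: subtract (-7/12y)·h_5 from -133/1000y⁴ - 553/6000y³ + 2233/750y² + 91/300y - 1113/125 → 1337/1000y³ + 7/40y² - 9933/500y - 1113/125
  leading term y³: subtract (1337/228)·h_5 from 1337/1000y³ + 7/40y² - 9933/500y - 1113/125 → -12943/912y² + 3787/456y + 22099/114
  leading term y²: subtract (12943/20556)·h_6 from -12943/912y² + 3787/456y + 22099/114 → 93373/13704y - 93373/3426
  leading term y: no divisor's leading term divides it; move 93373/13704y to the remainder.
  leading term 1: no divisor's leading term divides it; move -93373/3426 to the remainder.
  remainder 93373/13704y - 93373/3426 ≠ 0; add h_7 = 93373/13704y - 93373/3426 to the basis.

The other S-polynomials (S(f_2,h_4), S(f_3,h_4), S(f_1,h_5), S(f_2,h_5), S(f_3,h_5), S(h_4,h_5), S(f_1,h_6), S(f_2,h_6), S(f_3,h_6), S(h_4,h_6), S(h_5,h_6), S(f_1,h_7), S(f_2,h_7), S(f_3,h_7), S(h_4,h_7), S(h_5,h_7), S(h_6,h_7)) all reduce to 0 modulo the current basis, so we have a Gröbner basis.
Inter-reduce: drop elements whose leading term is divisible by another's, tail-reduce, and make monic.
Reduced Gröbner basis: {x + 2, y - 4}.

Since the basis is lex-ordered, y - 4 is univariate in y. Its roots are {4}. Back-substituting each root into the other basis elements fixes the other coordinates.
  y = 4: the earlier basis element becomes x + 2 = 0, giving x = -2 — point (-2, 4).

{(-2, 4)}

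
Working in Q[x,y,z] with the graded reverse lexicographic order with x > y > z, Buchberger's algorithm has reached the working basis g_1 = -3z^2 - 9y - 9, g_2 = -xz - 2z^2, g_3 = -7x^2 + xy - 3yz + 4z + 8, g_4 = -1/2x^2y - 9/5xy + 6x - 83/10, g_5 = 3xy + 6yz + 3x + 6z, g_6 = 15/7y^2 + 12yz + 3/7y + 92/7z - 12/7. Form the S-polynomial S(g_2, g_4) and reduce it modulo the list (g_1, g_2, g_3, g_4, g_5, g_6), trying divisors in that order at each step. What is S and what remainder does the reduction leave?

S(g_2, g_4) = 2xyz^2 - 18/5xyz + 12xz - 83/5z; remainder on division = -4992/5yz + 2184/5y - 1111z + 2184/5.

lcm(LM(g_2), LM(g_4)) = x^2yz.
S = (lcm/LT(g_2))·g_2 − (lcm/LT(g_4))·g_4 = 2xyz^2 - 18/5xyz + 12xz - 83/5z.
Reduce S modulo (g_1, g_2, g_3, g_4, g_5, g_6) in that order:
  leading term xyz^2: subtract (-2/3xy)·g_1 from 2xyz^2 - 18/5xyz + 12xz - 83/5z → -6xy^2 - 18/5xyz - 6xy + 12xz - 83/5z
  leading term xy^2: subtract (-2y)·g_5 from -6xy^2 - 18/5xyz - 6xy + 12xz - 83/5z → -18/5xyz + 12y^2z + 12xz + 12yz - 83/5z
  leading term xyz: subtract (18/5y)·g_2 from -18/5xyz + 12y^2z + 12xz + 12yz - 83/5z → 12y^2z + 36/5yz^2 + 12xz + 12yz - 83/5z
  leading term y^2z: subtract (28/5z)·g_6 from 12y^2z + 36/5yz^2 + 12xz + 12yz - 83/5z → -60yz^2 + 12xz + 48/5yz - 368/5z^2 - 7z
  leading term yz^2: subtract (20y)·g_1 from -60yz^2 + 12xz + 48/5yz - 368/5z^2 - 7z → 180y^2 + 12xz + 48/5yz - 368/5z^2 + 180y - 7z
  leading term y^2: subtract (84)·g_6 from 180y^2 + 12xz + 48/5yz - 368/5z^2 + 180y - 7z → 12xz - 4992/5yz - 368/5z^2 + 144y - 1111z + 144
  leading term xz: subtract (-12)·g_2 from 12xz - 4992/5yz - 368/5z^2 + 144y - 1111z + 144 → -4992/5yz - 488/5z^2 + 144y - 1111z + 144
  leading term yz: no divisor's leading term divides it; move -4992/5yz to the remainder.
  leading term z^2: subtract (488/15)·g_1 from -488/5z^2 + 144y - 1111z + 144 → 2184/5y - 1111z + 2184/5
  leading term y: no divisor's leading term divides it; move 2184/5y to the remainder.
  leading term z: no divisor's leading term divides it; move -1111z to the remainder.
  leading term 1: no divisor's leading term divides it; move 2184/5 to the remainder.
The remainder -4992/5yz + 2184/5y - 1111z + 2184/5 is nonzero, so it would be added as the next basis element.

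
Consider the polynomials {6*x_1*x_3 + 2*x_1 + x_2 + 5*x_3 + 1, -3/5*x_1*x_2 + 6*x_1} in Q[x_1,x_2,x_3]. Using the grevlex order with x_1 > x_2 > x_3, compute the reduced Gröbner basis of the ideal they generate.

f_1 = 6*x_1*x_3 + 2*x_1 + x_2 + 5*x_3 + 1, LT = x_1*x_3.
f_2 = -3/5*x_1*x_2 + 6*x_1, LT = x_1*x_2.

S(f_1,f_2): lcm = x_1*x_2*x_3. S = 1/3*x_1*x_2 + 1/6*x_2**2 + 10*x_1*x_3 + 5/6*x_2*x_3 + 1/6*x_2.
  leading term x_1*x_2: subtract (-5/9)·f_2 from 1/3*x_1*x_2 + 1/6*x_2**2 + 10*x_1*x_3 + 5/6*x_2*x_3 + 1/6*x_2 → 1/6*x_2**2 + 10*x_1*x_3 + 5/6*x_2*x_3 + 10/3*x_1 + 1/6*x_2
  leading term x_2**2: no divisor's leading term divides it; move 1/6*x_2**2 to the remainder.
  leading term x_1*x_3: subtract (5/3)·f_1 from 10*x_1*x_3 + 5/6*x_2*x_3 + 10/3*x_1 + 1/6*x_2 → 5/6*x_2*x_3 - 3/2*x_2 - 25/3*x_3 - 5/3
  leading term x_2*x_3: no divisor's leading term divides it; move 5/6*x_2*x_3 to the remainder.
  leading term x_2: no divisor's leading term divides it; move -3/2*x_2 to the remainder.
  leading term x_3: no divisor's leading term divides it; move -25/3*x_3 to the remainder.
  leading term 1: no divisor's leading term divides it; move -5/3 to the remainder.
  remainder 1/6*x_2**2 + 5/6*x_2*x_3 - 3/2*x_2 - 25/3*x_3 - 5/3 ≠ 0; add g_3 = 1/6*x_2**2 + 5/6*x_2*x_3 - 3/2*x_2 - 25/3*x_3 - 5/3 to the basis.

S(f_1,g_3): leading monomials are coprime, so the S-polynomial reduces to 0 (Buchberger's first criterion).
S(f_2,g_3): lcm = x_1*x_2**2. S = -5*x_1*x_2*x_3 - x_1*x_2 + 50*x_1*x_3 + 10*x_1.
  leading term x_1*x_2*x_3: subtract (-5/6*x_2)·f_1 from -5*x_1*x_2*x_3 - x_1*x_2 + 50*x_1*x_3 + 10*x_1 → 2/3*x_1*x_2 + 5/6*x_2**2 + 50*x_1*x_3 + 25/6*x_2*x_3 + 10*x_1 + 5/6*x_2
  leading term x_1*x_2: subtract (-10/9)·f_2 from 2/3*x_1*x_2 + 5/6*x_2**2 + 50*x_1*x_3 + 25/6*x_2*x_3 + 10*x_1 + 5/6*x_2 → 5/6*x_2**2 + 50*x_1*x_3 + 25/6*x_2*x_3 + 50/3*x_1 + 5/6*x_2
  leading term x_2**2: subtract (5)·g_3 from 5/6*x_2**2 + 50*x_1*x_3 + 25/6*x_2*x_3 + 50/3*x_1 + 5/6*x_2 → 50*x_1*x_3 + 50/3*x_1 + 25/3*x_2 + 125/3*x_3 + 25/3
  leading term x_1*x_3: subtract (25/3)·f_1 from 50*x_1*x_3 + 50/3*x_1 + 25/3*x_2 + 125/3*x_3 + 25/3 → 0
  remainder 0.

Every S-polynomial of the final basis reduces to 0, so we have a Gröbner basis.

G = {x_1*x_2 - 10*x_1, x_2**2 + 5*x_2*x_3 - 9*x_2 - 50*x_3 - 10, x_1*x_3 + 1/3*x_1 + 1/6*x_2 + 5/6*x_3 + 1/6}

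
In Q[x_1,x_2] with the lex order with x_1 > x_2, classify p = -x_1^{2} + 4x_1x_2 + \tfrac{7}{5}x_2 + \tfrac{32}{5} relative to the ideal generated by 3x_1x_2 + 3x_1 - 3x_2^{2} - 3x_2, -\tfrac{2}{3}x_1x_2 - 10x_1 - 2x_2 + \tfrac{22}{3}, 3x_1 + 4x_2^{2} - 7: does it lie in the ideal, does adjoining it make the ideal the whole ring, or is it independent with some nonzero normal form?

-x_1^{2} + 4x_1x_2 + \tfrac{7}{5}x_2 + \tfrac{32}{5} lies in I (it reduces to 0).

First compute the reduced Gröbner basis of I by Buchberger's algorithm.
f_1 = 3x_1x_2 + 3x_1 - 3x_2^{2} - 3x_2, LT = x_1x_2.
f_2 = -\tfrac{2}{3}x_1x_2 - 10x_1 - 2x_2 + \tfrac{22}{3}, LT = x_1x_2.
f_3 = 3x_1 + 4x_2^{2} - 7, LT = x_1.

S(f_1,f_2): lcm = x_1x_2. S = -14x_1 - x_2^{2} - 4x_2 + 11.
  reduce S modulo (f_1, f_2, f_3):
  remainder \tfrac{53}{3}x_2^{2} - 4x_2 - \tfrac{65}{3} ≠ 0; add h_4 = \tfrac{53}{3}x_2^{2} - 4x_2 - \tfrac{65}{3} to the basis.

S(f_1,f_3): lcm = x_1x_2. S = x_1 - \tfrac{4}{3}x_2^{3} - x_2^{2} + \tfrac{4}{3}x_2.
  reduce S modulo (f_1, f_2, f_3, h_4):
  remainder -\tfrac{2524}{2809}x_2 - \tfrac{2524}{2809} ≠ 0; add h_5 = -\tfrac{2524}{2809}x_2 - \tfrac{2524}{2809} to the basis.

The other S-polynomials (S(f_2,f_3), S(f_1,h_4), S(f_2,h_4), S(f_3,h_4), S(f_1,h_5), S(f_2,h_5), S(f_3,h_5), S(h_4,h_5)) all reduce to 0 modulo the current basis, so we have a Gröbner basis.
Inter-reduce: drop elements whose leading term is divisible by another's, tail-reduce, and make monic.
Reduced Gröbner basis: {x_1 - 1, x_2 + 1}.
Label its elements g_1 = x_1 - 1, g_2 = x_2 + 1.

Reduce p = -x_1^{2} + 4x_1x_2 + \tfrac{7}{5}x_2 + \tfrac{32}{5} modulo G:
  leading term x_1^{2}: subtract (-x_1)·g_1 from -x_1^{2} + 4x_1x_2 + \tfrac{7}{5}x_2 + \tfrac{32}{5} → 4x_1x_2 - x_1 + \tfrac{7}{5}x_2 + \tfrac{32}{5}
  leading term x_1x_2: subtract (4x_2)·g_1 from 4x_1x_2 - x_1 + \tfrac{7}{5}x_2 + \tfrac{32}{5} → -x_1 + \tfrac{27}{5}x_2 + \tfrac{32}{5}
  leading term x_1: subtract (-1)·g_1 from -x_1 + \tfrac{27}{5}x_2 + \tfrac{32}{5} → \tfrac{27}{5}x_2 + \tfrac{27}{5}
  leading term x_2: subtract (\tfrac{27}{5})·g_2 from \tfrac{27}{5}x_2 + \tfrac{27}{5} → 0
  normal form = 0.
Since the normal form is 0, p ∈ I.

The remainder on division by a Gröbner basis is unique — it is the normal form.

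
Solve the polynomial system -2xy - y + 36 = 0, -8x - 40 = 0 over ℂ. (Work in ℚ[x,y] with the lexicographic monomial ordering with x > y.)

{(-5, -4)}

Compute a lex Gröbner basis by Buchberger's algorithm.
f_1 = -2xy - y + 36, LT = xy.
f_2 = -8x - 40, LT = x.

S(f_1,f_2): lcm = xy. S = -9/2y - 18.
  leading term y: no divisor's leading term divides it; move -9/2y to the remainder.
  leading term 1: no divisor's leading term divides it; move -18 to the remainder.
  remainder -9/2y - 18 ≠ 0; add h_3 = -9/2y - 18 to the basis.

The other S-polynomials (S(f_1,h_3), S(f_2,h_3)) all reduce to 0 modulo the current basis, so we have a Gröbner basis.
Inter-reduce: drop elements whose leading term is divisible by another's, tail-reduce, and make monic.
Reduced Gröbner basis: {x + 5, y + 4}.

A lex Gröbner basis eliminates variables successively. Here y + 4 depends only on y, with roots {-4}; lifting each root through the earlier basis elements recovers the full solutions.
  y = -4: the earlier basis element becomes x + 5 = 0, giving x = -5 — point (-5, -4).
Check: every point annihilates each of the original generators.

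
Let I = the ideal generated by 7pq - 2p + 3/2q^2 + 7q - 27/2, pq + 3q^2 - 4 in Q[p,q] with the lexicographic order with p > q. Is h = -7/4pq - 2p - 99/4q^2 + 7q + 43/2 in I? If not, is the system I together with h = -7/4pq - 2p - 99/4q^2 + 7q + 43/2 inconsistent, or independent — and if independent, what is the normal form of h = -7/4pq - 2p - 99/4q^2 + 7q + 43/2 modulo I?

-7/4pq - 2p - 99/4q^2 + 7q + 43/2 lies in I (it reduces to 0).

First compute the reduced Gröbner basis of I by Buchberger's algorithm.
f_1 = 7pq - 2p + 3/2q^2 + 7q - 27/2, LT = pq.
f_2 = pq + 3q^2 - 4, LT = pq.

S(f_1,f_2): lcm = pq. S = -2/7p - 39/14q^2 + q + 29/14.
  leading term p: no divisor's leading term divides it; move -2/7p to the remainder.
  leading term q^2: no divisor's leading term divides it; move -39/14q^2 to the remainder.
  leading term q: no divisor's leading term divides it; move q to the remainder.
  leading term 1: no divisor's leading term divides it; move 29/14 to the remainder.
  remainder -2/7p - 39/14q^2 + q + 29/14 ≠ 0; add k_3 = -2/7p - 39/14q^2 + q + 29/14 to the basis.

S(f_1,k_3): lcm = pq. S = -2/7p - 39/4q^3 + 26/7q^2 + 33/4q - 27/14.
  leading term p: subtract (1)·k_3 from -2/7p - 39/4q^3 + 26/7q^2 + 33/4q - 27/14 → -39/4q^3 + 13/2q^2 + 29/4q - 4
  leading term q^3: no divisor's leading term divides it; move -39/4q^3 to the remainder.
  leading term q^2: no divisor's leading term divides it; move 13/2q^2 to the remainder.
  leading term q: no divisor's leading term divides it; move 29/4q to the remainder.
  leading term 1: no divisor's leading term divides it; move -4 to the remainder.
  remainder -39/4q^3 + 13/2q^2 + 29/4q - 4 ≠ 0; add k_4 = -39/4q^3 + 13/2q^2 + 29/4q - 4 to the basis.

The other S-polynomials (S(f_2,k_3), S(f_1,k_4), S(f_2,k_4), S(k_3,k_4)) all reduce to 0 modulo the current basis, so we have a Gröbner basis.
Inter-reduce: drop elements whose leading term is divisible by another's, tail-reduce, and make monic.
Reduced Gröbner basis: {p + 39/4q^2 - 7/2q - 29/4, q^3 - 2/3q^2 - 29/39q + 16/39}.
Label its elements g_1 = p + 39/4q^2 - 7/2q - 29/4, g_2 = q^3 - 2/3q^2 - 29/39q + 16/39.

Reduce h = -7/4pq - 2p - 99/4q^2 + 7q + 43/2 modulo G:
  leading term pq: subtract (-7/4q)·g_1 from -7/4pq - 2p - 99/4q^2 + 7q + 43/2 → -2p + 273/16q^3 - 247/8q^2 - 91/16q + 43/2
  leading term p: subtract (-2)·g_1 from -2p + 273/16q^3 - 247/8q^2 - 91/16q + 43/2 → 273/16q^3 - 91/8q^2 - 203/16q + 7
  leading term q^3: subtract (273/16)·g_2 from 273/16q^3 - 91/8q^2 - 203/16q + 7 → 0
  normal form = 0.
Since the normal form is 0, h ∈ I.

Ideal membership is decidable via reduction modulo a Gröbner basis.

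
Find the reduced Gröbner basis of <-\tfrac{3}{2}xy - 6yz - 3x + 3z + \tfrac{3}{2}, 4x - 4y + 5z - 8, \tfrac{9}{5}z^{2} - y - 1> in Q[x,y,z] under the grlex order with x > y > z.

G = {y^{2} + \tfrac{11}{4}yz + 4y - \tfrac{9}{2}z + 3, z^{2} - \tfrac{5}{9}y - \tfrac{5}{9}, x - y + \tfrac{5}{4}z - 2}

This is the nonlinear analogue of row-reducing a linear system.

f_1 = -\tfrac{3}{2}xy - 6yz - 3x + 3z + \tfrac{3}{2}, LT = xy.
f_2 = 4x - 4y + 5z - 8, LT = x.
f_3 = \tfrac{9}{5}z^{2} - y - 1, LT = z^{2}.

S(f_1,f_2): lcm = xy. S = y^{2} + \tfrac{11}{4}yz + 2x + 2y - 2z - 1.
  leading term y^{2}: no divisor's leading term divides it; move y^{2} to the remainder.
  leading term yz: no divisor's leading term divides it; move \tfrac{11}{4}yz to the remainder.
  leading term x: subtract (\tfrac{1}{2})·f_2 from 2x + 2y - 2z - 1 → 4y - \tfrac{9}{2}z + 3
  leading term y: no divisor's leading term divides it; move 4y to the remainder.
  leading term z: no divisor's leading term divides it; move -\tfrac{9}{2}z to the remainder.
  leading term 1: no divisor's leading term divides it; move 3 to the remainder.
  remainder y^{2} + \tfrac{11}{4}yz + 4y - \tfrac{9}{2}z + 3 ≠ 0; add g_4 = y^{2} + \tfrac{11}{4}yz + 4y - \tfrac{9}{2}z + 3 to the basis.

S(f_1,f_3): leading monomials are coprime, so the S-polynomial reduces to 0 (Buchberger's first criterion).
S(f_2,f_3): leading monomials are coprime, so the S-polynomial reduces to 0 (Buchberger's first criterion).
S(f_1,g_4): lcm = xy^{2}. S = -\tfrac{11}{4}xyz + 4y^{2}z - 2xy + \tfrac{9}{2}xz - 2yz - 3x - y.
  leading term xyz: subtract (\tfrac{11}{6}z)·f_1 from -\tfrac{11}{4}xyz + 4y^{2}z - 2xy + \tfrac{9}{2}xz - 2yz - 3x - y → 4y^{2}z + 11yz^{2} - 2xy + 10xz - 2yz - \tfrac{11}{2}z^{2} - 3x - y - \tfrac{11}{4}z
  leading term y^{2}z: subtract (4z)·g_4 from 4y^{2}z + 11yz^{2} - 2xy + 10xz - 2yz - \tfrac{11}{2}z^{2} - 3x - y - \tfrac{11}{4}z → -2xy + 10xz - 18yz + \tfrac{25}{2}z^{2} - 3x - y - \tfrac{59}{4}z
  leading term xy: subtract (\tfrac{4}{3})·f_1 from -2xy + 10xz - 18yz + \tfrac{25}{2}z^{2} - 3x - y - \tfrac{59}{4}z → 10xz - 10yz + \tfrac{25}{2}z^{2} + x - y - \tfrac{75}{4}z - 2
  leading term xz: subtract (\tfrac{5}{2}z)·f_2 from 10xz - 10yz + \tfrac{25}{2}z^{2} + x - y - \tfrac{75}{4}z - 2 → x - y + \tfrac{5}{4}z - 2
  leading term x: subtract (\tfrac{1}{4})·f_2 from x - y + \tfrac{5}{4}z - 2 → 0
  remainder 0.

S(f_2,g_4): leading monomials are coprime, so the S-polynomial reduces to 0 (Buchberger's first criterion).
S(f_3,g_4): leading monomials are coprime, so the S-polynomial reduces to 0 (Buchberger's first criterion).
Every S-polynomial of the final basis reduces to 0, so we have a Gröbner basis.
Inter-reduce: drop elements whose leading term is divisible by another's, tail-reduce, and make monic.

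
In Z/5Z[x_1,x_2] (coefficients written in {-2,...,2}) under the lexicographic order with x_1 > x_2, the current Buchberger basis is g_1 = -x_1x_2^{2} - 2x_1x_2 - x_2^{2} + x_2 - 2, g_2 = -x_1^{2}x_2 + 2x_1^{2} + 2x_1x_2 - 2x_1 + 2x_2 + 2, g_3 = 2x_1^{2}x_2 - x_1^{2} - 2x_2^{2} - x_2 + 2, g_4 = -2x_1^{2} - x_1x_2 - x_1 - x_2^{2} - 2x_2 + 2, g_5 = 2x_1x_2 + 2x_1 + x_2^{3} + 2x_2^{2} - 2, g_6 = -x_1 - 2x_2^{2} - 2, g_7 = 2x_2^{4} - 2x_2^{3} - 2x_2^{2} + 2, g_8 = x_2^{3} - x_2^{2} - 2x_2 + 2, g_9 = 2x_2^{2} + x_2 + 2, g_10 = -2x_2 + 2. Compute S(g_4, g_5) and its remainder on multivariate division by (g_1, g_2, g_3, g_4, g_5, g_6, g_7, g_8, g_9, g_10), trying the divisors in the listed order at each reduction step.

lcm(LM(g_4), LM(g_5)) = x_1^{2}x_2.
S = (lcm/LT(g_4))·g_4 − (lcm/LT(g_5))·g_5 = -x_1^{2} + 2x_1x_2^{3} + 2x_1x_2^{2} - 2x_1x_2 + x_1 - 2x_2^{3} + x_2^{2} - x_2.
Reduce S modulo (g_1, g_2, g_3, g_4, g_5, g_6, g_7, g_8, g_9, g_10) in that order:
  leading term x_1^{2}: subtract (-2)·g_4 from -x_1^{2} + 2x_1x_2^{3} + 2x_1x_2^{2} - 2x_1x_2 + x_1 - 2x_2^{3} + x_2^{2} - x_2 → 2x_1x_2^{3} + 2x_1x_2^{2} + x_1x_2 - x_1 - 2x_2^{3} - x_2^{2} - 1
  leading term x_1x_2^{3}: subtract (-2x_2)·g_1 from 2x_1x_2^{3} + 2x_1x_2^{2} + x_1x_2 - x_1 - 2x_2^{3} - x_2^{2} - 1 → -2x_1x_2^{2} + x_1x_2 - x_1 + x_2^{3} + x_2^{2} + x_2 - 1
  leading term x_1x_2^{2}: subtract (2)·g_1 from -2x_1x_2^{2} + x_1x_2 - x_1 + x_2^{3} + x_2^{2} + x_2 - 1 → -x_1 + x_2^{3} - 2x_2^{2} - x_2 - 2
  leading term x_1: subtract (1)·g_6 from -x_1 + x_2^{3} - 2x_2^{2} - x_2 - 2 → x_2^{3} - x_2
  leading term x_2^{3}: subtract (1)·g_8 from x_2^{3} - x_2 → x_2^{2} + x_2 - 2
  leading term x_2^{2}: subtract (-2)·g_9 from x_2^{2} + x_2 - 2 → -2x_2 + 2
  leading term x_2: subtract (1)·g_10 from -2x_2 + 2 → 0
The remainder is 0, so this S-polynomial contributes no new basis element.

S(g_4, g_5) = -x_1^{2} + 2x_1x_2^{3} + 2x_1x_2^{2} - 2x_1x_2 + x_1 - 2x_2^{3} + x_2^{2} - x_2; remainder on division = 0.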